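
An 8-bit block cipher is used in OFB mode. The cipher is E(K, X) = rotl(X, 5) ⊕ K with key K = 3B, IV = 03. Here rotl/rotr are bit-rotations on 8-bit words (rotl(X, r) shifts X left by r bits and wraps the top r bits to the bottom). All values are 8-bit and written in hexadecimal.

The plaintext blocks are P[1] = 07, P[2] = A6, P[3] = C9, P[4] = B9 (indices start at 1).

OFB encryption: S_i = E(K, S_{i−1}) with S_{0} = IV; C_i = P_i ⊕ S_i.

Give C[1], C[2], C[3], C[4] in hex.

C[1] = 5C, C[2] = F6, C[3] = F8, C[4] = A4

C[1]: S = E(K, 03) = 5B; 07 ⊕ 5B = 5C.
C[2]: S = E(K, 5B) = 50; A6 ⊕ 50 = F6.
C[3]: S = E(K, 50) = 31; C9 ⊕ 31 = F8.
C[4]: S = E(K, 31) = 1D; B9 ⊕ 1D = A4.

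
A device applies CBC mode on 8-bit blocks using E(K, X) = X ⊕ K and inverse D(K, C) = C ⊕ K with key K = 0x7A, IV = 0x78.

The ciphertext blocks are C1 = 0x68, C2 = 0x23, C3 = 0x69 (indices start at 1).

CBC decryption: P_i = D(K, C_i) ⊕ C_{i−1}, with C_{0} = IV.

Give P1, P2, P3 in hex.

P1 = 0x6A, P2 = 0x31, P3 = 0x30

P1: D(K, 0x68) = 0x12; 0x12 ⊕ 0x78 = 0x6A.
P2: D(K, 0x23) = 0x59; 0x59 ⊕ 0x68 = 0x31.
P3: D(K, 0x69) = 0x13; 0x13 ⊕ 0x23 = 0x30.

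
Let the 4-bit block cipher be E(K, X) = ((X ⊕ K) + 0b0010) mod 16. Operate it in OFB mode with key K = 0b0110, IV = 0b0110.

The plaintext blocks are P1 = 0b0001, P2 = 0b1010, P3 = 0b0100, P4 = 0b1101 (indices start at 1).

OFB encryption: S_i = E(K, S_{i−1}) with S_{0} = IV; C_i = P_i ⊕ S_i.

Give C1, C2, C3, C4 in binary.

C1 = 0b0011, C2 = 0b1100, C3 = 0b0110, C4 = 0b1011

C1: S = E(K, 0b0110) = 0b0010; 0b0001 ⊕ 0b0010 = 0b0011.
C2: S = E(K, 0b0010) = 0b0110; 0b1010 ⊕ 0b0110 = 0b1100.
C3: S = E(K, 0b0110) = 0b0010; 0b0100 ⊕ 0b0010 = 0b0110.
C4: S = E(K, 0b0010) = 0b0110; 0b1101 ⊕ 0b0110 = 0b1011.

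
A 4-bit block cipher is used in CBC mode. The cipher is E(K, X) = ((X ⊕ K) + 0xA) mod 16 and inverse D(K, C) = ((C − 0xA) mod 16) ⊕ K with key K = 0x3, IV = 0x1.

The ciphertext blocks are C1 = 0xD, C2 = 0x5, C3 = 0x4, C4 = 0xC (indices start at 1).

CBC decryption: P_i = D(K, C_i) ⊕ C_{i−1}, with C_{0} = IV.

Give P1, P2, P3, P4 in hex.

P1 = 0x1, P2 = 0x5, P3 = 0xC, P4 = 0x5

P1: D(K, 0xD) = 0x0; 0x0 ⊕ 0x1 = 0x1.
P2: D(K, 0x5) = 0x8; 0x8 ⊕ 0xD = 0x5.
P3: D(K, 0x4) = 0x9; 0x9 ⊕ 0x5 = 0xC.
P4: D(K, 0xC) = 0x1; 0x1 ⊕ 0x4 = 0x5.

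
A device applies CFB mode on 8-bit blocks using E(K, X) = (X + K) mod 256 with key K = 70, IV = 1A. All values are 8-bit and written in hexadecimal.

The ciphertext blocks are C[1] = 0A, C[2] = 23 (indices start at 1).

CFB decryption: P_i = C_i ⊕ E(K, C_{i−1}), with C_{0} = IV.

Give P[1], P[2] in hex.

P[1] = 80, P[2] = 59

P[1]: E(K, 1A) = 8A; 0A ⊕ 8A = 80.
P[2]: E(K, 0A) = 7A; 23 ⊕ 7A = 59.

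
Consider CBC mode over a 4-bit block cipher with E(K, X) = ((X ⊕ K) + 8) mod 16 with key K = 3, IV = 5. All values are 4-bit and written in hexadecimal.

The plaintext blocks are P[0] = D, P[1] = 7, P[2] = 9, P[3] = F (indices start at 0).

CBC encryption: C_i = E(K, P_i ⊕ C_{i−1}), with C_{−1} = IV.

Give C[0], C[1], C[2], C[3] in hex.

C[0] = 3, C[1] = F, C[2] = D, C[3] = 9

C[0]: P[0] ⊕ 5 = 8; E(K, 8) = 3.
C[1]: P[1] ⊕ 3 = 4; E(K, 4) = F.
C[2]: P[2] ⊕ F = 6; E(K, 6) = D.
C[3]: P[3] ⊕ D = 2; E(K, 2) = 9.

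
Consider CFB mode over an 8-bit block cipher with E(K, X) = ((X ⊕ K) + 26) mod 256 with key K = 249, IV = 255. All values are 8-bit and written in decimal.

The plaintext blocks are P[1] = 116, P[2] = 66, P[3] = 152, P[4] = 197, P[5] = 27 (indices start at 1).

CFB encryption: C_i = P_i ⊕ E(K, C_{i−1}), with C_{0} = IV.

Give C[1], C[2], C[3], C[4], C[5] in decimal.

C[1] = 84, C[2] = 133, C[3] = 14, C[4] = 212, C[5] = 92

C[1]: E(K, 255) = 32; 116 ⊕ 32 = 84.
C[2]: E(K, 84) = 199; 66 ⊕ 199 = 133.
C[3]: E(K, 133) = 150; 152 ⊕ 150 = 14.
C[4]: E(K, 14) = 17; 197 ⊕ 17 = 212.
C[5]: E(K, 212) = 71; 27 ⊕ 71 = 92.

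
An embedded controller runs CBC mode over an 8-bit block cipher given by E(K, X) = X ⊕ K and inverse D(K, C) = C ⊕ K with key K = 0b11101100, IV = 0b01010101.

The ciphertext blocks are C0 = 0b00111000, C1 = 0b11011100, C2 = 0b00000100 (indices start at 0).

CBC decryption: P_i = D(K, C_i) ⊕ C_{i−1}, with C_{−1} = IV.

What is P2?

P2: D(K, 0b00000100) = 0b11101000; 0b11101000 ⊕ 0b11011100 = 0b00110100.

P2 = 0b00110100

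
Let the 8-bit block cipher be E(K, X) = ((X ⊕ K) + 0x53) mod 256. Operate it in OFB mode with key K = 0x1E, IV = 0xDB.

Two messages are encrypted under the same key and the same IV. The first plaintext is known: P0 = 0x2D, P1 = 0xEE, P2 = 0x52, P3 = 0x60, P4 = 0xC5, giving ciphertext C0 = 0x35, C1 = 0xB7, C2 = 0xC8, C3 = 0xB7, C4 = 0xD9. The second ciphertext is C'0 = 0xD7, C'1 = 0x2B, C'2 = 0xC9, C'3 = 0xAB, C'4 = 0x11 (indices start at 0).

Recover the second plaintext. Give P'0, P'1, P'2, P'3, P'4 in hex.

In OFB with a reused IV, both messages share the same keystream S_i, so C_i ⊕ C'_i = P_i ⊕ P'_i and thus P'_i = P_i ⊕ C_i ⊕ C'_i.
P'0: 0x2D ⊕ 0x35 ⊕ 0xD7 = 0xCF.
P'1: 0xEE ⊕ 0xB7 ⊕ 0x2B = 0x72.
P'2: 0x52 ⊕ 0xC8 ⊕ 0xC9 = 0x53.
P'3: 0x60 ⊕ 0xB7 ⊕ 0xAB = 0x7C.
P'4: 0xC5 ⊕ 0xD9 ⊕ 0x11 = 0x0D.

P'0 = 0xCF, P'1 = 0x72, P'2 = 0x53, P'3 = 0x7C, P'4 = 0x0D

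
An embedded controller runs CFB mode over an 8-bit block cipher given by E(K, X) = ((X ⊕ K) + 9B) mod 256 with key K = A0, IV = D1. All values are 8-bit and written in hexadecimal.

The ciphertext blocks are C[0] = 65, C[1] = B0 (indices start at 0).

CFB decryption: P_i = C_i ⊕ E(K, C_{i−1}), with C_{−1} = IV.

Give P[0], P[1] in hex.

P[0]: E(K, D1) = 0C; 65 ⊕ 0C = 69.
P[1]: E(K, 65) = 60; B0 ⊕ 60 = D0.

P[0] = 69, P[1] = D0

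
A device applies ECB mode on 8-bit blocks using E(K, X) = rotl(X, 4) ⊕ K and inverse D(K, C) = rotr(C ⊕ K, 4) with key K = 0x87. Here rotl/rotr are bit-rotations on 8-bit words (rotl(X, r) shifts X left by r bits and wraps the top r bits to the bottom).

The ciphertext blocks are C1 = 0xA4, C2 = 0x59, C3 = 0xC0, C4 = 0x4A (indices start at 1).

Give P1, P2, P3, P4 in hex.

ECB decryption: P_i = D(K, C_i).
P1: D(K, 0xA4) = 0x32.
P2: D(K, 0x59) = 0xED.
P3: D(K, 0xC0) = 0x74.
P4: D(K, 0x4A) = 0xDC.

P1 = 0x32, P2 = 0xED, P3 = 0x74, P4 = 0xDC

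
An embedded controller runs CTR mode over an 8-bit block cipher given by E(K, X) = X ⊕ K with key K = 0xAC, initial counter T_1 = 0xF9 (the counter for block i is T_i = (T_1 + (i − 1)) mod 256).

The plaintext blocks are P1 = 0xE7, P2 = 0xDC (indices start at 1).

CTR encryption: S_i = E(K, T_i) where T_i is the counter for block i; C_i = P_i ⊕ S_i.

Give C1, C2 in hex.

C1 = 0xB2, C2 = 0x8A

C1: T = 0xF9, S = E(K, T) = 0x55; 0xE7 ⊕ 0x55 = 0xB2.
C2: T = 0xFA, S = E(K, T) = 0x56; 0xDC ⊕ 0x56 = 0x8A.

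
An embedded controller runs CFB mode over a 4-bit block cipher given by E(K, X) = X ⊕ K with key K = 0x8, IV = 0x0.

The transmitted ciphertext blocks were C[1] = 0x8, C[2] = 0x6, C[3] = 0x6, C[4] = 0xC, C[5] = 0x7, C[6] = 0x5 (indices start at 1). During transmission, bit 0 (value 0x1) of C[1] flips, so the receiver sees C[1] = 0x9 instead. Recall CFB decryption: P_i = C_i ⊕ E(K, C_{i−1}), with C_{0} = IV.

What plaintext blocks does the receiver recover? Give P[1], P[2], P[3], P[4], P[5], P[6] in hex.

P[1] = 0x1, P[2] = 0x7, P[3] = 0x8, P[4] = 0x2, P[5] = 0x3, P[6] = 0xA

Only C[1] changed, to 0x9. In CFB, a change in C_i flips the same bit in P_i and garbles P_{i+1}. Decrypting the received ciphertext:
P[1]: E(K, 0x0) = 0x8; 0x9 ⊕ 0x8 = 0x1.
P[2]: E(K, 0x9) = 0x1; 0x6 ⊕ 0x1 = 0x7.
P[3]: E(K, 0x6) = 0xE; 0x6 ⊕ 0xE = 0x8.
P[4]: E(K, 0x6) = 0xE; 0xC ⊕ 0xE = 0x2.
P[5]: E(K, 0xC) = 0x4; 0x7 ⊕ 0x4 = 0x3.
P[6]: E(K, 0x7) = 0xF; 0x5 ⊕ 0xF = 0xA.
Blocks that differ from the original plaintext: P[1], P[2].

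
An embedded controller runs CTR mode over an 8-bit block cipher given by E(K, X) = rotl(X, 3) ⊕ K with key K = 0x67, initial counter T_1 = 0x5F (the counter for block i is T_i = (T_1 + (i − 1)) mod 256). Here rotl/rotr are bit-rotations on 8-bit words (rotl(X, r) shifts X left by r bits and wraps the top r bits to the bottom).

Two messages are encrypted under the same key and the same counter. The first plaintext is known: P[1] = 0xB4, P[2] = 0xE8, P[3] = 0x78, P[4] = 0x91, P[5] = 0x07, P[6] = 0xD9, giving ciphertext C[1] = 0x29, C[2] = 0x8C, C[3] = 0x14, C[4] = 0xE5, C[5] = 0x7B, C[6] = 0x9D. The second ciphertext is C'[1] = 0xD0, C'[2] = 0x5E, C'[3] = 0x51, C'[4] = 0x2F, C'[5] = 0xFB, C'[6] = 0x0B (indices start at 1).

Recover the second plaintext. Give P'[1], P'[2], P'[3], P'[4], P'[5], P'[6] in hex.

P'[1] = 0x4D, P'[2] = 0x3A, P'[3] = 0x3D, P'[4] = 0x5B, P'[5] = 0x87, P'[6] = 0x4F

In CTR with a reused counter, both messages share the same keystream S_i, so C_i ⊕ C'_i = P_i ⊕ P'_i and thus P'_i = P_i ⊕ C_i ⊕ C'_i.
P'[1]: 0xB4 ⊕ 0x29 ⊕ 0xD0 = 0x4D.
P'[2]: 0xE8 ⊕ 0x8C ⊕ 0x5E = 0x3A.
P'[3]: 0x78 ⊕ 0x14 ⊕ 0x51 = 0x3D.
P'[4]: 0x91 ⊕ 0xE5 ⊕ 0x2F = 0x5B.
P'[5]: 0x07 ⊕ 0x7B ⊕ 0xFB = 0x87.
P'[6]: 0xD9 ⊕ 0x9D ⊕ 0x0B = 0x4F.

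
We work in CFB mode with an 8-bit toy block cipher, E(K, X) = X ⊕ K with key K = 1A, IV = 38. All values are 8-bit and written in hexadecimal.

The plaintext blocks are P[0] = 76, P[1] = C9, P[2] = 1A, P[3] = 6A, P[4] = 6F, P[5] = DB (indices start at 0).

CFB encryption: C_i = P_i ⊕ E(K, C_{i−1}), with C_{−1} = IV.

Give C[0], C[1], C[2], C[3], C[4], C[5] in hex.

C[0] = 54, C[1] = 87, C[2] = 87, C[3] = F7, C[4] = 82, C[5] = 43

C[0]: E(K, 38) = 22; 76 ⊕ 22 = 54.
C[1]: E(K, 54) = 4E; C9 ⊕ 4E = 87.
C[2]: E(K, 87) = 9D; 1A ⊕ 9D = 87.
C[3]: E(K, 87) = 9D; 6A ⊕ 9D = F7.
C[4]: E(K, F7) = ED; 6F ⊕ ED = 82.
C[5]: E(K, 82) = 98; DB ⊕ 98 = 43.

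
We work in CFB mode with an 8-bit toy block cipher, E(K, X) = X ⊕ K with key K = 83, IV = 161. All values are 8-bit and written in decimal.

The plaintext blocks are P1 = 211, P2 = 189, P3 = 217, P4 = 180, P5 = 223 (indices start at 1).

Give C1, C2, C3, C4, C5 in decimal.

C1 = 33, C2 = 207, C3 = 69, C4 = 162, C5 = 46

CFB encryption: C_i = P_i ⊕ E(K, C_{i−1}), with C_{0} = IV.
C1: E(K, 161) = 242; 211 ⊕ 242 = 33.
C2: E(K, 33) = 114; 189 ⊕ 114 = 207.
C3: E(K, 207) = 156; 217 ⊕ 156 = 69.
C4: E(K, 69) = 22; 180 ⊕ 22 = 162.
C5: E(K, 162) = 241; 223 ⊕ 241 = 46.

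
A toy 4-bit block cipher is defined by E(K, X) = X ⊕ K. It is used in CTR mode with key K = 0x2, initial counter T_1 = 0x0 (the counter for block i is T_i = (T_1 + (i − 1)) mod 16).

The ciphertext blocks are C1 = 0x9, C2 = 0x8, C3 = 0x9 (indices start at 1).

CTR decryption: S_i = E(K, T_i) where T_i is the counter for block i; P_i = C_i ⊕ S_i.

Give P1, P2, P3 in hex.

P1 = 0xB, P2 = 0xB, P3 = 0x9

P1: T = 0x0, S = E(K, T) = 0x2; 0x9 ⊕ 0x2 = 0xB.
P2: T = 0x1, S = E(K, T) = 0x3; 0x8 ⊕ 0x3 = 0xB.
P3: T = 0x2, S = E(K, T) = 0x0; 0x9 ⊕ 0x0 = 0x9.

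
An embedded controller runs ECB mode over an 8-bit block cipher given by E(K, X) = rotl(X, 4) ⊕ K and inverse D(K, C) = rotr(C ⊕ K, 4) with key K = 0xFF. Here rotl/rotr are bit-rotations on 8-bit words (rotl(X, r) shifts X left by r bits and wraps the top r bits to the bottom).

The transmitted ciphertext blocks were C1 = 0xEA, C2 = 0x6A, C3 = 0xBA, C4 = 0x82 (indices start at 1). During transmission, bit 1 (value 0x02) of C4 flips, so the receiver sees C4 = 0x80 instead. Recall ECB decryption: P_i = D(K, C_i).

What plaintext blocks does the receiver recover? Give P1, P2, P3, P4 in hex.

Only C4 changed, to 0x80. In ECB, a change in C_i affects only P_i. Decrypting the received ciphertext:
P1: D(K, 0xEA) = 0x51.
P2: D(K, 0x6A) = 0x59.
P3: D(K, 0xBA) = 0x54.
P4: D(K, 0x80) = 0xF7.
Blocks that differ from the original plaintext: P4.

P1 = 0x51, P2 = 0x59, P3 = 0x54, P4 = 0xF7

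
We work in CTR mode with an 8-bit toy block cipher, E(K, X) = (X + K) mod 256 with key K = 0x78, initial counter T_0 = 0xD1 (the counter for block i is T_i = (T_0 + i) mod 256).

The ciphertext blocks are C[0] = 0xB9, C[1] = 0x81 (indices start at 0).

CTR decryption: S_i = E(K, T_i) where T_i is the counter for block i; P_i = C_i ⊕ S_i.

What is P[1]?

P[1]: T = 0xD2, S = E(K, T) = 0x4A; 0x81 ⊕ 0x4A = 0xCB.

P[1] = 0xCB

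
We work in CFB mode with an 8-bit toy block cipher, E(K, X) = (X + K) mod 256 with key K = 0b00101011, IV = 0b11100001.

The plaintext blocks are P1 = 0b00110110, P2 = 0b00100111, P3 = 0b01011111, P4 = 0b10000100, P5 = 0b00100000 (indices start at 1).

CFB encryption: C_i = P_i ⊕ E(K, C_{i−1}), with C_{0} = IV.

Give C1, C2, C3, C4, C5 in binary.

C1 = 0b00111010, C2 = 0b01000010, C3 = 0b00110010, C4 = 0b11011001, C5 = 0b00100100

C1: E(K, 0b11100001) = 0b00001100; 0b00110110 ⊕ 0b00001100 = 0b00111010.
C2: E(K, 0b00111010) = 0b01100101; 0b00100111 ⊕ 0b01100101 = 0b01000010.
C3: E(K, 0b01000010) = 0b01101101; 0b01011111 ⊕ 0b01101101 = 0b00110010.
C4: E(K, 0b00110010) = 0b01011101; 0b10000100 ⊕ 0b01011101 = 0b11011001.
C5: E(K, 0b11011001) = 0b00000100; 0b00100000 ⊕ 0b00000100 = 0b00100100.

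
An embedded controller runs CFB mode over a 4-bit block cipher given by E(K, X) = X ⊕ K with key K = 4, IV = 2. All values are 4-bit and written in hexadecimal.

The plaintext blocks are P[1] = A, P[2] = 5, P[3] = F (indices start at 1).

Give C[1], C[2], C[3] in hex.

CFB encryption: C_i = P_i ⊕ E(K, C_{i−1}), with C_{0} = IV.
C[1]: E(K, 2) = 6; A ⊕ 6 = C.
C[2]: E(K, C) = 8; 5 ⊕ 8 = D.
C[3]: E(K, D) = 9; F ⊕ 9 = 6.

C[1] = C, C[2] = D, C[3] = 6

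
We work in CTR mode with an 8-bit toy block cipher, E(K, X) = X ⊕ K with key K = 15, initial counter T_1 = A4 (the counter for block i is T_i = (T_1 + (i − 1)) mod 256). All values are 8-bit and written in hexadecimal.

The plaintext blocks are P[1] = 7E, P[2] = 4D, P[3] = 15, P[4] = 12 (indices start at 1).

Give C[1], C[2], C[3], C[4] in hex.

CTR encryption: S_i = E(K, T_i) where T_i is the counter for block i; C_i = P_i ⊕ S_i.
C[1]: T = A4, S = E(K, T) = B1; 7E ⊕ B1 = CF.
C[2]: T = A5, S = E(K, T) = B0; 4D ⊕ B0 = FD.
C[3]: T = A6, S = E(K, T) = B3; 15 ⊕ B3 = A6.
C[4]: T = A7, S = E(K, T) = B2; 12 ⊕ B2 = A0.

C[1] = CF, C[2] = FD, C[3] = A6, C[4] = A0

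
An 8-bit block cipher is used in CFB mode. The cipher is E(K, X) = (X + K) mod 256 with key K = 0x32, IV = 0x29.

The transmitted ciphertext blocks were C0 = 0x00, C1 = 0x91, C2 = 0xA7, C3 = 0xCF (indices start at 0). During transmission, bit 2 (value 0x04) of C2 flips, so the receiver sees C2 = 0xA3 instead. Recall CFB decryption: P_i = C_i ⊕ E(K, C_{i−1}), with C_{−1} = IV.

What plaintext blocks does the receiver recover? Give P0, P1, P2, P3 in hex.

P0 = 0x5B, P1 = 0xA3, P2 = 0x60, P3 = 0x1A

Only C2 changed, to 0xA3. In CFB, a change in C_i flips the same bit in P_i and garbles P_{i+1}. Decrypting the received ciphertext:
P0: E(K, 0x29) = 0x5B; 0x00 ⊕ 0x5B = 0x5B.
P1: E(K, 0x00) = 0x32; 0x91 ⊕ 0x32 = 0xA3.
P2: E(K, 0x91) = 0xC3; 0xA3 ⊕ 0xC3 = 0x60.
P3: E(K, 0xA3) = 0xD5; 0xCF ⊕ 0xD5 = 0x1A.
Blocks that differ from the original plaintext: P2, P3.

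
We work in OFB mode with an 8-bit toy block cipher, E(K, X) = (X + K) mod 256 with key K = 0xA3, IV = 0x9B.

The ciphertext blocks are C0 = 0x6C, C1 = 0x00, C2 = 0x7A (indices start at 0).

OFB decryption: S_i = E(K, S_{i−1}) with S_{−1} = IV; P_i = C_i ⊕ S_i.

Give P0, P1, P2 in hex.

P0 = 0x52, P1 = 0xE1, P2 = 0xFE

P0: S = E(K, 0x9B) = 0x3E; 0x6C ⊕ 0x3E = 0x52.
P1: S = E(K, 0x3E) = 0xE1; 0x00 ⊕ 0xE1 = 0xE1.
P2: S = E(K, 0xE1) = 0x84; 0x7A ⊕ 0x84 = 0xFE.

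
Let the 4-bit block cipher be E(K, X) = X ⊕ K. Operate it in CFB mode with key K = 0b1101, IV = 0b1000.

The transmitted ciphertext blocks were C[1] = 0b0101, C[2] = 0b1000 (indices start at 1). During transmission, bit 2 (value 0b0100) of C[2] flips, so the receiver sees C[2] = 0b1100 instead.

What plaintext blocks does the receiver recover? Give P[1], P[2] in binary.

P[1] = 0b0000, P[2] = 0b0100

CFB decryption: P_i = C_i ⊕ E(K, C_{i−1}), with C_{0} = IV.
Only C[2] changed, to 0b1100. In CFB, a change in C_i flips the same bit in P_i and garbles P_{i+1}. Decrypting the received ciphertext:
P[1]: E(K, 0b1000) = 0b0101; 0b0101 ⊕ 0b0101 = 0b0000.
P[2]: E(K, 0b0101) = 0b1000; 0b1100 ⊕ 0b1000 = 0b0100.
Blocks that differ from the original plaintext: P[2].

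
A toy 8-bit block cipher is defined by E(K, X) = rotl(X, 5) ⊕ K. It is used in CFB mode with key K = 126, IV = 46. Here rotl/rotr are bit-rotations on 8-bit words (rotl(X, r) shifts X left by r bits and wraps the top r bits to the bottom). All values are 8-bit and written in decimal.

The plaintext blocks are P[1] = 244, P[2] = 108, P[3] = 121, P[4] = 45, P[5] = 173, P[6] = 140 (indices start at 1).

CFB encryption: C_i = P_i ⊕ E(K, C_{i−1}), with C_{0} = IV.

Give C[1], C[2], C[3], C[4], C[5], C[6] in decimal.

C[1] = 79, C[2] = 251, C[3] = 120, C[4] = 92, C[5] = 88, C[6] = 249

C[1]: E(K, 46) = 187; 244 ⊕ 187 = 79.
C[2]: E(K, 79) = 151; 108 ⊕ 151 = 251.
C[3]: E(K, 251) = 1; 121 ⊕ 1 = 120.
C[4]: E(K, 120) = 113; 45 ⊕ 113 = 92.
C[5]: E(K, 92) = 245; 173 ⊕ 245 = 88.
C[6]: E(K, 88) = 117; 140 ⊕ 117 = 249.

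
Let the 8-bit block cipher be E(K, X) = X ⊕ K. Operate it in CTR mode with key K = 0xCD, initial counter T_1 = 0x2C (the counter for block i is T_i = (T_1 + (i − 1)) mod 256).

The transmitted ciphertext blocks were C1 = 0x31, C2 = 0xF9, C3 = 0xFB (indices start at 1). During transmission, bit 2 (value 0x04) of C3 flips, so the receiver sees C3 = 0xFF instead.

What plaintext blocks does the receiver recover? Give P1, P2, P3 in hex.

CTR decryption: S_i = E(K, T_i) where T_i is the counter for block i; P_i = C_i ⊕ S_i.
Only C3 changed, to 0xFF. In CTR, a change in C_i flips the same bit in P_i only; the keystream is unaffected. Decrypting the received ciphertext:
P1: T = 0x2C, S = E(K, T) = 0xE1; 0x31 ⊕ 0xE1 = 0xD0.
P2: T = 0x2D, S = E(K, T) = 0xE0; 0xF9 ⊕ 0xE0 = 0x19.
P3: T = 0x2E, S = E(K, T) = 0xE3; 0xFF ⊕ 0xE3 = 0x1C.
Blocks that differ from the original plaintext: P3.

P1 = 0xD0, P2 = 0x19, P3 = 0x1C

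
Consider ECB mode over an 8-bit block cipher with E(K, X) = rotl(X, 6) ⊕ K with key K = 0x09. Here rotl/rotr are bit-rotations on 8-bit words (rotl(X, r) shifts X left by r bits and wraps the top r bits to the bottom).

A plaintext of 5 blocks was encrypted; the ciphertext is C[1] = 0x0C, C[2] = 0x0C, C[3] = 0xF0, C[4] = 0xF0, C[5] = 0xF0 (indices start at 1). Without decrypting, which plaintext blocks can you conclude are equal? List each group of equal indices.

ECB encrypts each block independently with the same key, so equal ciphertext blocks imply equal plaintext blocks.
C[1] = C[2] = 0x0C, so P[1] = P[2].
C[3] = C[4] = C[5] = 0xF0, so P[3] = P[4] = P[5].

P[1] = P[2]; P[3] = P[4] = P[5]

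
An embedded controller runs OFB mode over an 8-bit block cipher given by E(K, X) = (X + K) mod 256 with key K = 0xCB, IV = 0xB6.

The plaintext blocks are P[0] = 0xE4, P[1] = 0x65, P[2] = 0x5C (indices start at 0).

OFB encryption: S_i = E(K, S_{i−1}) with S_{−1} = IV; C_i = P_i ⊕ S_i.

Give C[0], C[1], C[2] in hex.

C[0] = 0x65, C[1] = 0x29, C[2] = 0x4B

C[0]: S = E(K, 0xB6) = 0x81; 0xE4 ⊕ 0x81 = 0x65.
C[1]: S = E(K, 0x81) = 0x4C; 0x65 ⊕ 0x4C = 0x29.
C[2]: S = E(K, 0x4C) = 0x17; 0x5C ⊕ 0x17 = 0x4B.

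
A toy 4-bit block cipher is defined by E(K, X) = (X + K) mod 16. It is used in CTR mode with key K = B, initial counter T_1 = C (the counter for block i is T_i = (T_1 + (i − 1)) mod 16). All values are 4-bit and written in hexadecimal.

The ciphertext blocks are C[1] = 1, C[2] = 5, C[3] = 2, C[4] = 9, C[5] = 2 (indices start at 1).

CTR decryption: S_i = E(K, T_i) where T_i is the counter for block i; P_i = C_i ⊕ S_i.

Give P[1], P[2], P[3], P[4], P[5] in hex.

P[1] = 6, P[2] = D, P[3] = B, P[4] = 3, P[5] = 9

P[1]: T = C, S = E(K, T) = 7; 1 ⊕ 7 = 6.
P[2]: T = D, S = E(K, T) = 8; 5 ⊕ 8 = D.
P[3]: T = E, S = E(K, T) = 9; 2 ⊕ 9 = B.
P[4]: T = F, S = E(K, T) = A; 9 ⊕ A = 3.
P[5]: T = 0, S = E(K, T) = B; 2 ⊕ B = 9.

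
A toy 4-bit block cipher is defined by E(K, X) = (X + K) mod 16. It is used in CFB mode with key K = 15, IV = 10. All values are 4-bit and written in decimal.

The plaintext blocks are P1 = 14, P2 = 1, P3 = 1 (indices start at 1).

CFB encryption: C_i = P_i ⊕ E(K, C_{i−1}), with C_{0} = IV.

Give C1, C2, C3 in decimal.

C1 = 7, C2 = 7, C3 = 7

C1: E(K, 10) = 9; 14 ⊕ 9 = 7.
C2: E(K, 7) = 6; 1 ⊕ 6 = 7.
C3: E(K, 7) = 6; 1 ⊕ 6 = 7.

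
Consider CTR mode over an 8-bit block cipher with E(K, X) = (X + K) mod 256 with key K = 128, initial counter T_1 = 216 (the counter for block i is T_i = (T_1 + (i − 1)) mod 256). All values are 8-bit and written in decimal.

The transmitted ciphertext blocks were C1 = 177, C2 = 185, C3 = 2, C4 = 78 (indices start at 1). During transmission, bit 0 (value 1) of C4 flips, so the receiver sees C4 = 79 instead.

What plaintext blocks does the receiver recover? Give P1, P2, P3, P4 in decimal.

CTR decryption: S_i = E(K, T_i) where T_i is the counter for block i; P_i = C_i ⊕ S_i.
Only C4 changed, to 79. In CTR, a change in C_i flips the same bit in P_i only; the keystream is unaffected. Decrypting the received ciphertext:
P1: T = 216, S = E(K, T) = 88; 177 ⊕ 88 = 233.
P2: T = 217, S = E(K, T) = 89; 185 ⊕ 89 = 224.
P3: T = 218, S = E(K, T) = 90; 2 ⊕ 90 = 88.
P4: T = 219, S = E(K, T) = 91; 79 ⊕ 91 = 20.
Blocks that differ from the original plaintext: P4.

P1 = 233, P2 = 224, P3 = 88, P4 = 20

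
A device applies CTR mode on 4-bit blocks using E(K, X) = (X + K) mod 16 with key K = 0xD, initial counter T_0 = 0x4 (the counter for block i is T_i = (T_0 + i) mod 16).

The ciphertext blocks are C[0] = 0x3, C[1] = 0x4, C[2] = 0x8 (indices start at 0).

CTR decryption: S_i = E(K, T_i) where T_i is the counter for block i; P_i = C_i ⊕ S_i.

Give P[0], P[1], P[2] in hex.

P[0]: T = 0x4, S = E(K, T) = 0x1; 0x3 ⊕ 0x1 = 0x2.
P[1]: T = 0x5, S = E(K, T) = 0x2; 0x4 ⊕ 0x2 = 0x6.
P[2]: T = 0x6, S = E(K, T) = 0x3; 0x8 ⊕ 0x3 = 0xB.

P[0] = 0x2, P[1] = 0x6, P[2] = 0xB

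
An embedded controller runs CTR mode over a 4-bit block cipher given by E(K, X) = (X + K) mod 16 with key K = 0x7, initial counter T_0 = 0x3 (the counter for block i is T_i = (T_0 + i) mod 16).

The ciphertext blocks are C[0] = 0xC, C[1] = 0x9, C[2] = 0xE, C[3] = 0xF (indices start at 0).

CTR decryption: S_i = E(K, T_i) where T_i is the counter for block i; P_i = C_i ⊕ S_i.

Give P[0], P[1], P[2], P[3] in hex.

P[0] = 0x6, P[1] = 0x2, P[2] = 0x2, P[3] = 0x2

P[0]: T = 0x3, S = E(K, T) = 0xA; 0xC ⊕ 0xA = 0x6.
P[1]: T = 0x4, S = E(K, T) = 0xB; 0x9 ⊕ 0xB = 0x2.
P[2]: T = 0x5, S = E(K, T) = 0xC; 0xE ⊕ 0xC = 0x2.
P[3]: T = 0x6, S = E(K, T) = 0xD; 0xF ⊕ 0xD = 0x2.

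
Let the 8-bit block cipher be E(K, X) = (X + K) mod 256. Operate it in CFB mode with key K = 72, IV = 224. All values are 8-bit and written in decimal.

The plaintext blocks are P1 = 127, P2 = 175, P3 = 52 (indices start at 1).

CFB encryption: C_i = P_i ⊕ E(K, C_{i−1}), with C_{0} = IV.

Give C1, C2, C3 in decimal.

C1 = 87, C2 = 48, C3 = 76

C1: E(K, 224) = 40; 127 ⊕ 40 = 87.
C2: E(K, 87) = 159; 175 ⊕ 159 = 48.
C3: E(K, 48) = 120; 52 ⊕ 120 = 76.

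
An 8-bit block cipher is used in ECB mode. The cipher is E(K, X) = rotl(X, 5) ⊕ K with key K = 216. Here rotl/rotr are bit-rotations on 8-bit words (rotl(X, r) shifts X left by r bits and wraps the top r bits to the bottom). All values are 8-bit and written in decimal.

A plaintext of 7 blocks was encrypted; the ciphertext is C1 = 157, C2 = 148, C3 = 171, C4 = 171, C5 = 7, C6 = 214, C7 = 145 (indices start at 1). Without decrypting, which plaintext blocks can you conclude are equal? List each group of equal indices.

ECB encrypts each block independently with the same key, so equal ciphertext blocks imply equal plaintext blocks.
C3 = C4 = 171, so P3 = P4.

P3 = P4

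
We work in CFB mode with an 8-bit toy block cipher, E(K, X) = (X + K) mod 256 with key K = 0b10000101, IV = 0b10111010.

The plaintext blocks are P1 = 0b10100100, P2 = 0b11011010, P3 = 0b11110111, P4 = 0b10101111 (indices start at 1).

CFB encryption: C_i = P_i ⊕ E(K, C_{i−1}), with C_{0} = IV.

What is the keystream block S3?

C1: E(K, 0b10111010) = 0b00111111; 0b10100100 ⊕ 0b00111111 = 0b10011011.
C2: E(K, 0b10011011) = 0b00100000; 0b11011010 ⊕ 0b00100000 = 0b11111010.
C3: E(K, 0b11111010) = 0b01111111; 0b11110111 ⊕ 0b01111111 = 0b10001000.
So S3 = 0b01111111.

0b01111111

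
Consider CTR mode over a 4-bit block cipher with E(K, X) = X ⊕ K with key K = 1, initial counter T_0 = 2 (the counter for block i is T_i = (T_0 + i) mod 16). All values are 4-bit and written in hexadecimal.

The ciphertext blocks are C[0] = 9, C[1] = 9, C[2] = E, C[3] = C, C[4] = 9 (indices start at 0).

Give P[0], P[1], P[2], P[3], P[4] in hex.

CTR decryption: S_i = E(K, T_i) where T_i is the counter for block i; P_i = C_i ⊕ S_i.
P[0]: T = 2, S = E(K, T) = 3; 9 ⊕ 3 = A.
P[1]: T = 3, S = E(K, T) = 2; 9 ⊕ 2 = B.
P[2]: T = 4, S = E(K, T) = 5; E ⊕ 5 = B.
P[3]: T = 5, S = E(K, T) = 4; C ⊕ 4 = 8.
P[4]: T = 6, S = E(K, T) = 7; 9 ⊕ 7 = E.

P[0] = A, P[1] = B, P[2] = B, P[3] = 8, P[4] = E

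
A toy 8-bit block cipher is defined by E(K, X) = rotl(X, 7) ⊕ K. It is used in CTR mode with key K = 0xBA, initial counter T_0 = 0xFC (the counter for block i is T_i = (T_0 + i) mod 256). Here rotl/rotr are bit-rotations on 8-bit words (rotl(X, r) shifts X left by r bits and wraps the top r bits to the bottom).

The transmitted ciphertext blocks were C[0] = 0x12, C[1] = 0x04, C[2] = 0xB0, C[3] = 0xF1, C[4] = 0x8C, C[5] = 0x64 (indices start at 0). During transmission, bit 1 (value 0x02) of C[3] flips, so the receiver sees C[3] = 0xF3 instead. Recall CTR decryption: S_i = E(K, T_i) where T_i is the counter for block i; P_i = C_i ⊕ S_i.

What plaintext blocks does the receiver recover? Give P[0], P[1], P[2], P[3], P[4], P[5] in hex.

Only C[3] changed, to 0xF3. In CTR, a change in C_i flips the same bit in P_i only; the keystream is unaffected. Decrypting the received ciphertext:
P[0]: T = 0xFC, S = E(K, T) = 0xC4; 0x12 ⊕ 0xC4 = 0xD6.
P[1]: T = 0xFD, S = E(K, T) = 0x44; 0x04 ⊕ 0x44 = 0x40.
P[2]: T = 0xFE, S = E(K, T) = 0xC5; 0xB0 ⊕ 0xC5 = 0x75.
P[3]: T = 0xFF, S = E(K, T) = 0x45; 0xF3 ⊕ 0x45 = 0xB6.
P[4]: T = 0x00, S = E(K, T) = 0xBA; 0x8C ⊕ 0xBA = 0x36.
P[5]: T = 0x01, S = E(K, T) = 0x3A; 0x64 ⊕ 0x3A = 0x5E.
Blocks that differ from the original plaintext: P[3].

P[0] = 0xD6, P[1] = 0x40, P[2] = 0x75, P[3] = 0xB6, P[4] = 0x36, P[5] = 0x5E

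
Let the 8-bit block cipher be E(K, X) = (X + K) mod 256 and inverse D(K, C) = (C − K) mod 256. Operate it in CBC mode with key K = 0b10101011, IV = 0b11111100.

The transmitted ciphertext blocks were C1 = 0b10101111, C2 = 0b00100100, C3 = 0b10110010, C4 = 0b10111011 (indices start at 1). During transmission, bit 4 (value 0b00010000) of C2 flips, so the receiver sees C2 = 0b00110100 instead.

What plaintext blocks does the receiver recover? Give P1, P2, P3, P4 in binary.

CBC decryption: P_i = D(K, C_i) ⊕ C_{i−1}, with C_{0} = IV.
Only C2 changed, to 0b00110100. In CBC, a change in C_i garbles P_i and flips the same bit in P_{i+1}. Decrypting the received ciphertext:
P1: D(K, 0b10101111) = 0b00000100; 0b00000100 ⊕ 0b11111100 = 0b11111000.
P2: D(K, 0b00110100) = 0b10001001; 0b10001001 ⊕ 0b10101111 = 0b00100110.
P3: D(K, 0b10110010) = 0b00000111; 0b00000111 ⊕ 0b00110100 = 0b00110011.
P4: D(K, 0b10111011) = 0b00010000; 0b00010000 ⊕ 0b10110010 = 0b10100010.
Blocks that differ from the original plaintext: P2, P3.

P1 = 0b11111000, P2 = 0b00100110, P3 = 0b00110011, P4 = 0b10100010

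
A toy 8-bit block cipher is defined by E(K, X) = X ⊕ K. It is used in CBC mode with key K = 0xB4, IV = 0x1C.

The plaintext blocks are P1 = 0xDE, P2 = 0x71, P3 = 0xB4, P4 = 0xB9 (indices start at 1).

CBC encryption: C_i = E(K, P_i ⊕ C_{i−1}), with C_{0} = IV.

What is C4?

C4 = 0xBE

C1: P1 ⊕ 0x1C = 0xC2; E(K, 0xC2) = 0x76.
C2: P2 ⊕ 0x76 = 0x07; E(K, 0x07) = 0xB3.
C3: P3 ⊕ 0xB3 = 0x07; E(K, 0x07) = 0xB3.
C4: P4 ⊕ 0xB3 = 0x0A; E(K, 0x0A) = 0xBE.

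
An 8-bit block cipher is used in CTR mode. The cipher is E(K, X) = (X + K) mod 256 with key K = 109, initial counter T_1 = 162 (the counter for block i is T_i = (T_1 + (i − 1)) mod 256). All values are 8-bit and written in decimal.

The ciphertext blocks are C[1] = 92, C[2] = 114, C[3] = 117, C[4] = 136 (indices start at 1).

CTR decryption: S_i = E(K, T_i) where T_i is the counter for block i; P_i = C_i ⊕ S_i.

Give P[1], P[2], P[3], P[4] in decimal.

P[1] = 83, P[2] = 98, P[3] = 100, P[4] = 154

P[1]: T = 162, S = E(K, T) = 15; 92 ⊕ 15 = 83.
P[2]: T = 163, S = E(K, T) = 16; 114 ⊕ 16 = 98.
P[3]: T = 164, S = E(K, T) = 17; 117 ⊕ 17 = 100.
P[4]: T = 165, S = E(K, T) = 18; 136 ⊕ 18 = 154.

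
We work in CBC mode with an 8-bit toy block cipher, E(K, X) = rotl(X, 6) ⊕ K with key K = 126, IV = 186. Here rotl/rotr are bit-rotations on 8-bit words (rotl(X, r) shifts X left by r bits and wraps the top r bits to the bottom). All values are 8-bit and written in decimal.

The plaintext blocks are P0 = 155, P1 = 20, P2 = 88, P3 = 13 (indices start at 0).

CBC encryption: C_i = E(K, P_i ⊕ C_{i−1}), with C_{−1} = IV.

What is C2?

C0: P0 ⊕ 186 = 33; E(K, 33) = 54.
C1: P1 ⊕ 54 = 34; E(K, 34) = 246.
C2: P2 ⊕ 246 = 174; E(K, 174) = 213.

C2 = 213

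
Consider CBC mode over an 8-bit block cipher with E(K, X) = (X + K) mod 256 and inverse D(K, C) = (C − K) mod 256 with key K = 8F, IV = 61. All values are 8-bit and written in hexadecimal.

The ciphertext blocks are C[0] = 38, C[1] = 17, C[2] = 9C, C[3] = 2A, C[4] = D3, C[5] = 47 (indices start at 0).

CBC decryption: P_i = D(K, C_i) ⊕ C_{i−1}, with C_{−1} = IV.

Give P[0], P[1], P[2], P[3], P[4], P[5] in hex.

P[0] = C8, P[1] = B0, P[2] = 1A, P[3] = 07, P[4] = 6E, P[5] = 6B

P[0]: D(K, 38) = A9; A9 ⊕ 61 = C8.
P[1]: D(K, 17) = 88; 88 ⊕ 38 = B0.
P[2]: D(K, 9C) = 0D; 0D ⊕ 17 = 1A.
P[3]: D(K, 2A) = 9B; 9B ⊕ 9C = 07.
P[4]: D(K, D3) = 44; 44 ⊕ 2A = 6E.
P[5]: D(K, 47) = B8; B8 ⊕ D3 = 6B.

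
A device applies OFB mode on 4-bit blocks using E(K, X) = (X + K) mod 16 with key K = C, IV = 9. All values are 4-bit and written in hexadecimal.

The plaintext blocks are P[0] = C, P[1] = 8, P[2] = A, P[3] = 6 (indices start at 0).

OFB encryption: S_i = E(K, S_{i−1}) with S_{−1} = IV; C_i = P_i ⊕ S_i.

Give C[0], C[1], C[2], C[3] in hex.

C[0]: S = E(K, 9) = 5; C ⊕ 5 = 9.
C[1]: S = E(K, 5) = 1; 8 ⊕ 1 = 9.
C[2]: S = E(K, 1) = D; A ⊕ D = 7.
C[3]: S = E(K, D) = 9; 6 ⊕ 9 = F.

C[0] = 9, C[1] = 9, C[2] = 7, C[3] = F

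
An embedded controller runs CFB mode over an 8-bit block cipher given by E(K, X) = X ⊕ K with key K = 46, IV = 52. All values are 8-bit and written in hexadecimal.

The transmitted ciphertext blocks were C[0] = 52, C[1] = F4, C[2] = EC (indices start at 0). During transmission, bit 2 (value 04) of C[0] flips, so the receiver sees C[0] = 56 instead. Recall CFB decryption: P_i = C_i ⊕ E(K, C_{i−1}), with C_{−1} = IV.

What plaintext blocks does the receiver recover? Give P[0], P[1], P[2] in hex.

Only C[0] changed, to 56. In CFB, a change in C_i flips the same bit in P_i and garbles P_{i+1}. Decrypting the received ciphertext:
P[0]: E(K, 52) = 14; 56 ⊕ 14 = 42.
P[1]: E(K, 56) = 10; F4 ⊕ 10 = E4.
P[2]: E(K, F4) = B2; EC ⊕ B2 = 5E.
Blocks that differ from the original plaintext: P[0], P[1].

P[0] = 42, P[1] = E4, P[2] = 5E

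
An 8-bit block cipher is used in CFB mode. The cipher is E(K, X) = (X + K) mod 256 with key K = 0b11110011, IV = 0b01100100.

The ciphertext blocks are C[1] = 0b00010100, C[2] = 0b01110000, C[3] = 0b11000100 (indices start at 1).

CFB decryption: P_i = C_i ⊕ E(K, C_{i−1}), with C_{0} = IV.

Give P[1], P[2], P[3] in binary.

P[1] = 0b01000011, P[2] = 0b01110111, P[3] = 0b10100111

P[1]: E(K, 0b01100100) = 0b01010111; 0b00010100 ⊕ 0b01010111 = 0b01000011.
P[2]: E(K, 0b00010100) = 0b00000111; 0b01110000 ⊕ 0b00000111 = 0b01110111.
P[3]: E(K, 0b01110000) = 0b01100011; 0b11000100 ⊕ 0b01100011 = 0b10100111.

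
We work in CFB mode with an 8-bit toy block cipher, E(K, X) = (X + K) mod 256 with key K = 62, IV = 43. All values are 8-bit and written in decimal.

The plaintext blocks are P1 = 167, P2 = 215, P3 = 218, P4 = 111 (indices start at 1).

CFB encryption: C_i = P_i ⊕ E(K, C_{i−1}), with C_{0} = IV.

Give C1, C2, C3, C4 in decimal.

C1: E(K, 43) = 105; 167 ⊕ 105 = 206.
C2: E(K, 206) = 12; 215 ⊕ 12 = 219.
C3: E(K, 219) = 25; 218 ⊕ 25 = 195.
C4: E(K, 195) = 1; 111 ⊕ 1 = 110.

C1 = 206, C2 = 219, C3 = 195, C4 = 110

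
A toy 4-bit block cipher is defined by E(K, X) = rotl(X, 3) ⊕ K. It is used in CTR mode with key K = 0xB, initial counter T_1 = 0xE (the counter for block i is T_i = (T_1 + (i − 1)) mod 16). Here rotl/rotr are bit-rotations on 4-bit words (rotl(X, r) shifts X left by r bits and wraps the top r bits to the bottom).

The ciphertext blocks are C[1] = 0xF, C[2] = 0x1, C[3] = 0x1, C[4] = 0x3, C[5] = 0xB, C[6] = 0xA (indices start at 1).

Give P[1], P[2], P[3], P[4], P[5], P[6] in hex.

P[1] = 0x3, P[2] = 0x5, P[3] = 0xA, P[4] = 0x0, P[5] = 0x1, P[6] = 0x8

CTR decryption: S_i = E(K, T_i) where T_i is the counter for block i; P_i = C_i ⊕ S_i.
P[1]: T = 0xE, S = E(K, T) = 0xC; 0xF ⊕ 0xC = 0x3.
P[2]: T = 0xF, S = E(K, T) = 0x4; 0x1 ⊕ 0x4 = 0x5.
P[3]: T = 0x0, S = E(K, T) = 0xB; 0x1 ⊕ 0xB = 0xA.
P[4]: T = 0x1, S = E(K, T) = 0x3; 0x3 ⊕ 0x3 = 0x0.
P[5]: T = 0x2, S = E(K, T) = 0xA; 0xB ⊕ 0xA = 0x1.
P[6]: T = 0x3, S = E(K, T) = 0x2; 0xA ⊕ 0x2 = 0x8.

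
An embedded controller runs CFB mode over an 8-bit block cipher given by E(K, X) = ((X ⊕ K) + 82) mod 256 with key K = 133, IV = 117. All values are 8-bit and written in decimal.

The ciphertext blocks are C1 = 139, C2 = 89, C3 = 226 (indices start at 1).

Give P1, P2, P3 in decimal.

CFB decryption: P_i = C_i ⊕ E(K, C_{i−1}), with C_{0} = IV.
P1: E(K, 117) = 66; 139 ⊕ 66 = 201.
P2: E(K, 139) = 96; 89 ⊕ 96 = 57.
P3: E(K, 89) = 46; 226 ⊕ 46 = 204.

P1 = 201, P2 = 57, P3 = 204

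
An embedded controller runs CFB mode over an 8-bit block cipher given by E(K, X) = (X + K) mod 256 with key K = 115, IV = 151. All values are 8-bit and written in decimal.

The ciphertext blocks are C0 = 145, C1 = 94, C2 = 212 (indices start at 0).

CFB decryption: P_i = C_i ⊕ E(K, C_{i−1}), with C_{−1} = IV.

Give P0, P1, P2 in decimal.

P0 = 155, P1 = 90, P2 = 5

P0: E(K, 151) = 10; 145 ⊕ 10 = 155.
P1: E(K, 145) = 4; 94 ⊕ 4 = 90.
P2: E(K, 94) = 209; 212 ⊕ 209 = 5.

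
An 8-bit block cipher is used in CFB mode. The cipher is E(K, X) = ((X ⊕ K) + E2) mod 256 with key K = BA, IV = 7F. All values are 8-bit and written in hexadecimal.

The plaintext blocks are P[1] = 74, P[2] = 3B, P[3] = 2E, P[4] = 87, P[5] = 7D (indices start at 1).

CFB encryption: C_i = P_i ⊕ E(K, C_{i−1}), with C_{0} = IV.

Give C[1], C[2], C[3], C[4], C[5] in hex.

C[1]: E(K, 7F) = A7; 74 ⊕ A7 = D3.
C[2]: E(K, D3) = 4B; 3B ⊕ 4B = 70.
C[3]: E(K, 70) = AC; 2E ⊕ AC = 82.
C[4]: E(K, 82) = 1A; 87 ⊕ 1A = 9D.
C[5]: E(K, 9D) = 09; 7D ⊕ 09 = 74.

C[1] = D3, C[2] = 70, C[3] = 82, C[4] = 9D, C[5] = 74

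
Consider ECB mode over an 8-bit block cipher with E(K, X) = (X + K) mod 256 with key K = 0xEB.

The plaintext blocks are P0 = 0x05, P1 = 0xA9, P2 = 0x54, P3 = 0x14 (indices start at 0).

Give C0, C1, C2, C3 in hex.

ECB encryption: C_i = E(K, P_i).
C0: E(K, 0x05) = 0xF0.
C1: E(K, 0xA9) = 0x94.
C2: E(K, 0x54) = 0x3F.
C3: E(K, 0x14) = 0xFF.

C0 = 0xF0, C1 = 0x94, C2 = 0x3F, C3 = 0xFF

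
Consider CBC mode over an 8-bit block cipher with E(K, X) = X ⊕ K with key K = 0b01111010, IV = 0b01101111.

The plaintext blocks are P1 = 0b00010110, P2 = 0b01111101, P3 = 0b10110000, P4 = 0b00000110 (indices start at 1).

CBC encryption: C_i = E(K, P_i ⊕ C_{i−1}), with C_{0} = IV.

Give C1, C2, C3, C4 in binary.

C1 = 0b00000011, C2 = 0b00000100, C3 = 0b11001110, C4 = 0b10110010

C1: P1 ⊕ 0b01101111 = 0b01111001; E(K, 0b01111001) = 0b00000011.
C2: P2 ⊕ 0b00000011 = 0b01111110; E(K, 0b01111110) = 0b00000100.
C3: P3 ⊕ 0b00000100 = 0b10110100; E(K, 0b10110100) = 0b11001110.
C4: P4 ⊕ 0b11001110 = 0b11001000; E(K, 0b11001000) = 0b10110010.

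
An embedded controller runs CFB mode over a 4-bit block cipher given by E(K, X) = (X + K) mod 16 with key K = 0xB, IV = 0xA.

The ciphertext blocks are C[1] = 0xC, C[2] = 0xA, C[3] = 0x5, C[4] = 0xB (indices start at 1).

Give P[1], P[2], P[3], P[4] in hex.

P[1] = 0x9, P[2] = 0xD, P[3] = 0x0, P[4] = 0xB

CFB decryption: P_i = C_i ⊕ E(K, C_{i−1}), with C_{0} = IV.
P[1]: E(K, 0xA) = 0x5; 0xC ⊕ 0x5 = 0x9.
P[2]: E(K, 0xC) = 0x7; 0xA ⊕ 0x7 = 0xD.
P[3]: E(K, 0xA) = 0x5; 0x5 ⊕ 0x5 = 0x0.
P[4]: E(K, 0x5) = 0x0; 0xB ⊕ 0x0 = 0xB.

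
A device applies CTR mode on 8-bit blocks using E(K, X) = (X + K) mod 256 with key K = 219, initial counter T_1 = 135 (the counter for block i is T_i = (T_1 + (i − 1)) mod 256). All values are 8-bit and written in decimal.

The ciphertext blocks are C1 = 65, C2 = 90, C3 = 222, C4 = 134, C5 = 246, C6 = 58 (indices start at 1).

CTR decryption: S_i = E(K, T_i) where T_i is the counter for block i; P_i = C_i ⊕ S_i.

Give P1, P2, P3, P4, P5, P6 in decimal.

P1 = 35, P2 = 57, P3 = 186, P4 = 227, P5 = 144, P6 = 93

P1: T = 135, S = E(K, T) = 98; 65 ⊕ 98 = 35.
P2: T = 136, S = E(K, T) = 99; 90 ⊕ 99 = 57.
P3: T = 137, S = E(K, T) = 100; 222 ⊕ 100 = 186.
P4: T = 138, S = E(K, T) = 101; 134 ⊕ 101 = 227.
P5: T = 139, S = E(K, T) = 102; 246 ⊕ 102 = 144.
P6: T = 140, S = E(K, T) = 103; 58 ⊕ 103 = 93.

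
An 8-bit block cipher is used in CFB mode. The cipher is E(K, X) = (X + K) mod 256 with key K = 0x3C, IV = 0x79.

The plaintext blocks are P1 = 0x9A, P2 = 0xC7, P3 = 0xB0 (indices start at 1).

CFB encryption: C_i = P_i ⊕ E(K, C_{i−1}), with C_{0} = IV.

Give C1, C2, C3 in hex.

C1: E(K, 0x79) = 0xB5; 0x9A ⊕ 0xB5 = 0x2F.
C2: E(K, 0x2F) = 0x6B; 0xC7 ⊕ 0x6B = 0xAC.
C3: E(K, 0xAC) = 0xE8; 0xB0 ⊕ 0xE8 = 0x58.

C1 = 0x2F, C2 = 0xAC, C3 = 0x58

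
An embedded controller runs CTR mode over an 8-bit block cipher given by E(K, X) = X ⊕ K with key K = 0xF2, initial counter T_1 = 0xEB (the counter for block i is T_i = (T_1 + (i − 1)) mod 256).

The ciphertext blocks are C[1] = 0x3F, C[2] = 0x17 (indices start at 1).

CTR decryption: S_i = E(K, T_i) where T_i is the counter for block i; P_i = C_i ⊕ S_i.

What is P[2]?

P[2] = 0x09

P[2]: T = 0xEC, S = E(K, T) = 0x1E; 0x17 ⊕ 0x1E = 0x09.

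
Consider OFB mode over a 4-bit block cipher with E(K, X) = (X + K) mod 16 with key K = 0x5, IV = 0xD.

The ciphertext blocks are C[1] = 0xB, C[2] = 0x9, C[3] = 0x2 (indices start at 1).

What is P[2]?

P[2] = 0xE

OFB decryption: S_i = E(K, S_{i−1}) with S_{0} = IV; P_i = C_i ⊕ S_i.
P[1]: S = E(K, 0xD) = 0x2; 0xB ⊕ 0x2 = 0x9.
P[2]: S = E(K, 0x2) = 0x7; 0x9 ⊕ 0x7 = 0xE.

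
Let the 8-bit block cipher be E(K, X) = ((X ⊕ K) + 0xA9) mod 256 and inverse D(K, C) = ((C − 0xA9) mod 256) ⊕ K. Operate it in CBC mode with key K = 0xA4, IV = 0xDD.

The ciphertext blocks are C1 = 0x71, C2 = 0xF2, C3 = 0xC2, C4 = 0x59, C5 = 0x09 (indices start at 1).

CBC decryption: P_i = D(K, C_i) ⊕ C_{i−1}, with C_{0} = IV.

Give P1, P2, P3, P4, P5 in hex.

P1 = 0xB1, P2 = 0x9C, P3 = 0x4F, P4 = 0xD6, P5 = 0x9D

P1: D(K, 0x71) = 0x6C; 0x6C ⊕ 0xDD = 0xB1.
P2: D(K, 0xF2) = 0xED; 0xED ⊕ 0x71 = 0x9C.
P3: D(K, 0xC2) = 0xBD; 0xBD ⊕ 0xF2 = 0x4F.
P4: D(K, 0x59) = 0x14; 0x14 ⊕ 0xC2 = 0xD6.
P5: D(K, 0x09) = 0xC4; 0xC4 ⊕ 0x59 = 0x9D.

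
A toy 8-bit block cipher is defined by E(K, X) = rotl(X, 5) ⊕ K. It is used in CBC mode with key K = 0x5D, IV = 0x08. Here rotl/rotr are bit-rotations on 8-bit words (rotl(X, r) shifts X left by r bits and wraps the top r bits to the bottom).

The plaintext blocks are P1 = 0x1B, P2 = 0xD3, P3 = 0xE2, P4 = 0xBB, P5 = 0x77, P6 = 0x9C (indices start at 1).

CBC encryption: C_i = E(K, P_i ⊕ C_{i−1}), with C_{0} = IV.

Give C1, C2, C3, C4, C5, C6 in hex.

C1 = 0x3F, C2 = 0xC0, C3 = 0x19, C4 = 0x09, C5 = 0x92, C6 = 0x9C

C1: P1 ⊕ 0x08 = 0x13; E(K, 0x13) = 0x3F.
C2: P2 ⊕ 0x3F = 0xEC; E(K, 0xEC) = 0xC0.
C3: P3 ⊕ 0xC0 = 0x22; E(K, 0x22) = 0x19.
C4: P4 ⊕ 0x19 = 0xA2; E(K, 0xA2) = 0x09.
C5: P5 ⊕ 0x09 = 0x7E; E(K, 0x7E) = 0x92.
C6: P6 ⊕ 0x92 = 0x0E; E(K, 0x0E) = 0x9C.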